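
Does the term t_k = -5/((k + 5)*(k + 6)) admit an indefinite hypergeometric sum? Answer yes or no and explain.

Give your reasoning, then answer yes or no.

Yes. s_k = -k/(k + 5).

t_(k+1)/t_k = (k + 5)/(k + 7).
Factor: A=k + 5; B=k + 7; C=1.
Need (k + 5)·f(k+1) − (k + 6)·f(k) = 1.
From deg A=1, deg B=1, deg C=0: d=1.
A polynomial solution: f(k) = k/5.
Then R = B(k−1)f/C = k*(k + 6)/5, so s_k = R(k)·t_k = -k/(k + 5).
Verify: -5/(k**2 + 11*k + 30) matches t_k.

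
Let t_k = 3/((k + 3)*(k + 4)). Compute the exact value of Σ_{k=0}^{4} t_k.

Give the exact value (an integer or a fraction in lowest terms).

Σ = 5/8

t_(k+1)/t_k = (k + 3)/(k + 5).
Factor: A=k + 3; B=k + 5; C=1.
Solve (k + 3)·f(k+1) − (k + 4)·f(k) = 1.
From deg A=1, deg B=1, deg C=0: d=1.
Match coefficients ⇒ f(k) = k/3.
So s_k = (B(k−1)f/C)·t_k = (k*(k + 4)/3)·t_k = k/(k + 3).
s_(k+1) − s_k = 3/(k**2 + 7*k + 12) = t_k.
Σ_(k=0)^(4) t_k = s_(5) − s_(0) = 5/8 − (0) = 5/8.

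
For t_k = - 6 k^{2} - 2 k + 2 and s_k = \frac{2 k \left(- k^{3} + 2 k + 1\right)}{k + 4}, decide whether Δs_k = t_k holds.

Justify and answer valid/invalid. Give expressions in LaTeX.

Invalid: residual \frac{12 \left(k^{3} + 7 k^{2} + 2 k - 2\right)}{k^{2} + 9 k + 20} ≠ 0.

s_(k+1) = 2*(k + 1)*(2*k - (k + 1)**3 + 3)/(k + 5)
s_(k+1) − s_k = 2*(-3*k**4 - 22*k**3 - 26*k**2 + k + 8)/(k**2 + 9*k + 20)
(s_(k+1) − s_k) − t_k = 12*(k**3 + 7*k**2 + 2*k - 2)/(k**2 + 9*k + 20)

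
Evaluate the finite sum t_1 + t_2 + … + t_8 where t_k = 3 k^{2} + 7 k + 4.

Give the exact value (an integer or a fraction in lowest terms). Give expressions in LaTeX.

Ratio r(k) = (3*k**2 + 13*k + 14)/(3*k**2 + 7*k + 4).
So A=1 and B=1, with C=k**2 + 7*k/3 + 4/3.
Key eq: (1)·f(k+1) = (1)·f(k) + (k**2 + 7*k/3 + 4/3).
Bound: deg f ≤ 3.
Coefficient equations give f(k) = k*(k + 1)**2/3.
R(k) = B(k−1)·f(k)/C(k) = k*(k + 1)/(3*k + 4); s_k = R·t_k = k*(k**2 + 2*k + 1).
Δs = 3*k**2 + 7*k + 4, as required.
Σ_(k=1)^(8) t_k = s_(9) − s_(1) = 900 − (4) = 896.

Σ = 896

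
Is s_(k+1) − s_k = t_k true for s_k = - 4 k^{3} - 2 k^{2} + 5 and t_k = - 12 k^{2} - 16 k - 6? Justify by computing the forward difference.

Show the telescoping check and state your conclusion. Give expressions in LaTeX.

Valid — Δs_k = t_k.

s_(k+1) = -4*(k + 1)**3 - 2*(k + 1)**2 + 5
s_(k+1) − s_k = -12*k**2 - 16*k - 6
(s_(k+1) − s_k) − t_k = 0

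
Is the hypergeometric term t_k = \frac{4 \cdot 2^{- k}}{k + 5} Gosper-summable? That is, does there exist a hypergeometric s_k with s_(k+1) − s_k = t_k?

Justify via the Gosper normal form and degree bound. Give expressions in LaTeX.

No — negative degree bound, so no certificate f.

t_(k+1)/t_k = (k + 5)/(2*(k + 6)).
So A=k/2 + 5/2 and B=k + 6, with C=1.
Key eq: (k/2 + 5/2)·f(k+1) = (k + 5)·f(k) + (1).
Bound: deg f ≤ -1.
d = -1 < 0 ⇒ no nonzero polynomial f; not summable.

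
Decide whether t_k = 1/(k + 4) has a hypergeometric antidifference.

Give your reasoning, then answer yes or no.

No — key equation has no polynomial f.

Step 1: r(k) = (k + 4)/(k + 5).
Normal form (A,B,C) = (k + 4, k + 5, 1).
Set up (k + 4)·f(k+1) − (k + 4)·f(k) − (1) = 0.
deg f ≤ 0 (via 1,1,0).
f = c0 ⇒ A·f(k+1) − B(k−1)·f(k) − C = -1. The system {-1 = 0} is inconsistent; no antidifference.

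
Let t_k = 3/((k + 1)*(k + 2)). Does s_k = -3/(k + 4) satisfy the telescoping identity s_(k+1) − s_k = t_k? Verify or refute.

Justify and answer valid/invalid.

s_(k+1) = -3/(k + 5)
s_(k+1) − s_k = 3/((k + 4)*(k + 5))
(s_(k+1) − s_k) − t_k = 18*(-k - 3)/(k**4 + 12*k**3 + 49*k**2 + 78*k + 40)

Invalid: residual 18*(-k - 3)/(k**4 + 12*k**3 + 49*k**2 + 78*k + 40) ≠ 0.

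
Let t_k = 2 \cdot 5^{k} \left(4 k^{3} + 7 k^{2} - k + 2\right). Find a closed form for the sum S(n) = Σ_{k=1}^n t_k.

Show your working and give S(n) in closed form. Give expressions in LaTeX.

Step 1: r(k) = 5*(4*k**3 + 19*k**2 + 25*k + 12)/(4*k**3 + 7*k**2 - k + 2).
A = 5, B = 1, C = k**3 + 7*k**2/4 - k/4 + 1/2.
Key eq: (5)·f(k+1) = (1)·f(k) + (k**3 + 7*k**2/4 - k/4 + 1/2).
Bound: deg f ≤ 3.
Match coefficients ⇒ f(k) = (2*k**3 - 4*k**2 + 2*k + 1)/8.
Then R = B(k−1)f/C = (2*k**3 - 4*k**2 + 2*k + 1)/(2*(k + 2)*(4*k**2 - k + 1)), so s_k = R(k)·t_k = 5**k*(2*k**3 - 4*k**2 + 2*k + 1).
Verify: 2*5**k*(4*k**3 + 7*k**2 - k + 2) matches t_k.
Telescope: S(n) = s_(n+1) − s_(1) = 5**(n + 1)*(2*n**3 + 2*n**2 + 1) − (5) = 10*5**n*n**3 + 10*5**n*n**2 + 5*5**n - 5.

S(n) = 10 \cdot 5^{n} n^{3} + 10 \cdot 5^{n} n^{2} + 5 \cdot 5^{n} - 5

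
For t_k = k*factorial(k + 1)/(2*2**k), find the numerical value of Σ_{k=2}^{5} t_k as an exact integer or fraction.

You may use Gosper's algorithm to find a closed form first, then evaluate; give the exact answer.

Σ = 309/4

The ratio is (k + 1)*(k + 2)/(2*k).
A = k/2 + 1, B = 1, C = k.
Set up (k/2 + 1)·f(k+1) − (1)·f(k) − (k) = 0.
Bound: deg f ≤ 0.
A polynomial solution: f(k) = 2.
R(k) = B(k−1)·f(k)/C(k) = 2/k; s_k = R·t_k = factorial(k + 1)/2**k.
Δs = k*factorial(k + 1)/(2*2**k), as required.
Telescoping: Σ = s_(6) − s_(2) = 315/4 − (3/2) = 309/4.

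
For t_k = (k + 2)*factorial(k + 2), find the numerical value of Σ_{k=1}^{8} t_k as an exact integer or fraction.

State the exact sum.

The ratio is (k + 3)**2/(k + 2).
Gosper form: A/B · C(k+1)/C(k) with A=k + 3, B=1, C=k + 2.
Set up (k + 3)·f(k+1) − (1)·f(k) − (k + 2) = 0.
deg f ≤ 0 (via 1,0,1).
Solving with deg f ≤ 0: f(k) = 1.
Then R = B(k−1)f/C = 1/(k + 2), so s_k = R(k)·t_k = factorial(k + 2).
s_(k+1) − s_k = (k + 2)*factorial(k + 2) = t_k.
Sum = s_(9) − s_(1); s_(9) = 39916800, s_(1) = 6 ⇒ 39916794.

Σ = 39916794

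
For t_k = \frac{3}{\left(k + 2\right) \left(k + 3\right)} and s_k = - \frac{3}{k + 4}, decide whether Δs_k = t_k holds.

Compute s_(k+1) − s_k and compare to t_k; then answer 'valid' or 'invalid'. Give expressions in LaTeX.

Invalid: residual \frac{6 \left(- 2 k - 7\right)}{k^{4} + 14 k^{3} + 71 k^{2} + 154 k + 120} ≠ 0.

s_(k+1) = -3/(k + 5)
s_(k+1) − s_k = 3/((k + 4)*(k + 5))
(s_(k+1) − s_k) − t_k = 6*(-2*k - 7)/(k**4 + 14*k**3 + 71*k**2 + 154*k + 120)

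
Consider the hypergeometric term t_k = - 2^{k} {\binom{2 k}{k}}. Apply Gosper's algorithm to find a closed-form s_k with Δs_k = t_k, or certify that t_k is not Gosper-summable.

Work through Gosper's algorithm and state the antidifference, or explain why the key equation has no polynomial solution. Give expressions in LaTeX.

Step 1: r(k) = 4*(2*k + 1)/(k + 1).
A = 8*k + 4, B = k + 1, C = 1.
Need (8*k + 4)·f(k+1) − (k)·f(k) = 1.
Bound: deg f ≤ -1.
d = -1 < 0 ⇒ no nonzero polynomial f; not summable.

no hypergeometric antidifference exists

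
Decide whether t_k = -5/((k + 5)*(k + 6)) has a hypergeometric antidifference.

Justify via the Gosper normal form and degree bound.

Yes. s_k = -k/(k + 5).

Step 1: r(k) = (k + 5)/(k + 7).
A = k + 5, B = k + 7, C = 1.
f must satisfy (k + 5)·f(k+1) − (k + 6)·f(k) = 1.
Degrees (1,1,0) ⇒ d ≤ 1.
A polynomial solution: f(k) = k/5.
Get s_k = R·t_k = -k/(k + 5) with R(k) = B(k−1)f(k)/C(k) = k*(k + 6)/5.
s_(k+1) − s_k = -5/(k**2 + 11*k + 30) = t_k.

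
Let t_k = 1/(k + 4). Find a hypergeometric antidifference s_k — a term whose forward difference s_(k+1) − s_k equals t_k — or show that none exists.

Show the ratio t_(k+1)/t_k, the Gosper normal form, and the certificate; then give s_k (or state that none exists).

none (Gosper's algorithm certifies no s_k)

r(k) = (k + 4)/(k + 5) after simplifying.
Normal form (A,B,C) = (k + 4, k + 5, 1).
Set up (k + 4)·f(k+1) − (k + 4)·f(k) − (1) = 0.
deg f ≤ 0 (via 1,1,0).
Generic f = c0 gives residual -1; -1 = 0 cannot hold, so t_k is not Gosper-summable.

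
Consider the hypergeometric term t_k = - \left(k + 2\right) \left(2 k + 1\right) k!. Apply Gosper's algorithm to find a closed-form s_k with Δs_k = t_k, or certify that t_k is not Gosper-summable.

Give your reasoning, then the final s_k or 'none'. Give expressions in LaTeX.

The ratio is (k + 1)*(k + 3)*(2*k + 3)/((k + 2)*(2*k + 1)).
So A=k + 1 and B=1, with C=k**2 + 5*k/2 + 1.
Key eq: (k + 1)·f(k+1) = (1)·f(k) + (k**2 + 5*k/2 + 1).
Degrees (1,0,2) ⇒ d ≤ 1.
Match coefficients ⇒ f(k) = (2*k + 3)/2.
Get s_k = R·t_k = -(2*k + 3)*factorial(k) with R(k) = B(k−1)f(k)/C(k) = (2*k + 3)/((k + 2)*(2*k + 1)).
Verify: -(k + 2)*(2*k + 1)*factorial(k) matches t_k.

s_k = - \left(2 k + 3\right) k!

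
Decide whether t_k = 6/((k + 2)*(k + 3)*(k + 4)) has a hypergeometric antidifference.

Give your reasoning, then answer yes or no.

Yes. s_k = k*(k + 5)/(2*(k + 2)*(k + 3)).

t_(k+1)/t_k = (k + 2)/(k + 5).
Gosper form: A/B · C(k+1)/C(k) with A=k + 2, B=k + 5, C=1.
Solve (k + 2)·f(k+1) − (k + 4)·f(k) = 1.
From deg A=1, deg B=1, deg C=0: d=2.
Match coefficients ⇒ f(k) = k*(k + 5)/12.
Get s_k = R·t_k = k*(k + 5)/(2*(k + 2)*(k + 3)) with R(k) = B(k−1)f(k)/C(k) = k*(k + 4)*(k + 5)/12.
Δs = 6/(k**3 + 9*k**2 + 26*k + 24), as required.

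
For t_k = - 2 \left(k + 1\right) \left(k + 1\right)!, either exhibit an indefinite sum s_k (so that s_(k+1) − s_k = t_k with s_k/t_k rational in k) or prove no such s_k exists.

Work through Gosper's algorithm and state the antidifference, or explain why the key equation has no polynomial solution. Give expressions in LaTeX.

s_k = - 2 \left(k + 1\right)!

Ratio r(k) = (k + 2)**2/(k + 1).
Factor: A=k + 2; B=1; C=k + 1.
f must satisfy (k + 2)·f(k+1) − (1)·f(k) = k + 1.
deg f ≤ 0 (via 1,0,1).
Solve for f: f(k) = 1 (degree 0 ≤ 0).
So s_k = (B(k−1)f/C)·t_k = (1/(k + 1))·t_k = -2*factorial(k + 1).
Verify: -2*(k + 1)*factorial(k + 1) matches t_k.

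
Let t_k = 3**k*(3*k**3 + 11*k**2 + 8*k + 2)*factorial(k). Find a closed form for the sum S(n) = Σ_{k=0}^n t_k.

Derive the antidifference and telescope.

r(k) = 3*(3*k**4 + 23*k**3 + 59*k**2 + 63*k + 24)/(3*k**3 + 11*k**2 + 8*k + 2) after simplifying.
Factor: A=3*k + 3; B=1; C=k**3 + 11*k**2/3 + 8*k/3 + 2/3.
f must satisfy (3*k + 3)·f(k+1) − (1)·f(k) = k**3 + 11*k**2/3 + 8*k/3 + 2/3.
Bound: deg f ≤ 2.
Match coefficients ⇒ f(k) = (k - 1)*(k + 2)/3.
R(k) = B(k−1)·f(k)/C(k) = (k - 1)*(k + 2)/(3*k**3 + 11*k**2 + 8*k + 2); s_k = R·t_k = 3**k*(k - 1)*(k + 2)*factorial(k).
s_(k+1) − s_k = 3**k*(3*k**3 + 11*k**2 + 8*k + 2)*factorial(k) = t_k.
Evaluate: s_(n+1) = 3**(n + 1)*n*(n + 3)*factorial(n + 1); subtract s_(0) = -2 ⇒ S(n) = 3*3**n*n**3*factorial(n) + 12*3**n*n**2*factorial(n) + 9*3**n*n*factorial(n) + 2.

S(n) = 3*3**n*n**3*factorial(n) + 12*3**n*n**2*factorial(n) + 9*3**n*n*factorial(n) + 2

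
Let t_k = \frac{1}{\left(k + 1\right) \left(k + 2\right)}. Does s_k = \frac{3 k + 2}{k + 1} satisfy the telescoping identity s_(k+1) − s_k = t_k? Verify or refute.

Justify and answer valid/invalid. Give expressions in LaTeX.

valid; difference matches t_k

s_(k+1) = (3*k + 5)/(k + 2)
s_(k+1) − s_k = 1/(k**2 + 3*k + 2)
(s_(k+1) − s_k) − t_k = 0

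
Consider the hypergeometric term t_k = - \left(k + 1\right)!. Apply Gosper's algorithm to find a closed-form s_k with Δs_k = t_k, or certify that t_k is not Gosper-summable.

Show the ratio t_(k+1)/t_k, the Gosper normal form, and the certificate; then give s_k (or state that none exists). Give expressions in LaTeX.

none (Gosper's algorithm certifies no s_k)

Ratio r(k) = k + 2.
A = k + 2, B = 1, C = 1.
Solve (k + 2)·f(k+1) − (1)·f(k) = 1.
Bound: deg f ≤ -1.
Negative degree bound (-1): no f exists, t_k not Gosper-summable.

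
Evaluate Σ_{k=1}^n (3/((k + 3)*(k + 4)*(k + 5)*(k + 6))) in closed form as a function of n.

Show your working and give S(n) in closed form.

S(n) = n*(n**2 + 15*n + 74)/(120*(n**3 + 15*n**2 + 74*n + 120))

Compute t_(k+1)/t_k: get (k + 3)/(k + 7).
A = k + 3, B = k + 7, C = 1.
Set up (k + 3)·f(k+1) − (k + 6)·f(k) − (1) = 0.
From deg A=1, deg B=1, deg C=0: d=3.
Solving with deg f ≤ 3: f(k) = k*(k**2 + 12*k + 47)/180.
Get s_k = R·t_k = k*(k**2 + 12*k + 47)/(60*(k + 3)*(k + 4)*(k + 5)) with R(k) = B(k−1)f(k)/C(k) = k*(k + 6)*(k**2 + 12*k + 47)/180.
Verify: 3/(k**4 + 18*k**3 + 119*k**2 + 342*k + 360) matches t_k.
Telescope: S(n) = s_(n+1) − s_(1) = (n**3 + 15*n**2 + 74*n + 60)/(60*(n**3 + 15*n**2 + 74*n + 120)) − (1/120) = n*(n**2 + 15*n + 74)/(120*(n**3 + 15*n**2 + 74*n + 120)).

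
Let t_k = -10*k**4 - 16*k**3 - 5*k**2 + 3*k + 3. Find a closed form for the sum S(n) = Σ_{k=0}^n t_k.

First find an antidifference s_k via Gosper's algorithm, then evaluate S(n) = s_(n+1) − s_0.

The ratio is (10*k**4 + 56*k**3 + 113*k**2 + 95*k + 25)/(10*k**4 + 16*k**3 + 5*k**2 - 3*k - 3).
Factor: A=1; B=1; C=k**4 + 8*k**3/5 + k**2/2 - 3*k/10 - 3/10.
f must satisfy (1)·f(k+1) − (1)·f(k) = k**4 + 8*k**3/5 + k**2/2 - 3*k/10 - 3/10.
deg f ≤ 5 (via 0,0,4).
Match coefficients ⇒ f(k) = k*(2*k**4 - k**3 - 3*k**2 - 1)/10.
So s_k = (B(k−1)f/C)·t_k = (k*(2*k**4 - k**3 - 3*k**2 - 1)/((2*k**2 + 2*k + 1)*(5*k**2 + 3*k - 3)))·t_k = -2*k**5 + k**4 + 3*k**3 + k.
Verify: -10*k**4 - 16*k**3 - 5*k**2 + 3*k + 3 matches t_k.
s_(n+1) = -2*n**5 - 9*n**4 - 13*n**3 - 5*n**2 + 4*n + 3 and s_(0) = 0, so S(n) = -2*n**5 - 9*n**4 - 13*n**3 - 5*n**2 + 4*n + 3.

S(n) = -2*n**5 - 9*n**4 - 13*n**3 - 5*n**2 + 4*n + 3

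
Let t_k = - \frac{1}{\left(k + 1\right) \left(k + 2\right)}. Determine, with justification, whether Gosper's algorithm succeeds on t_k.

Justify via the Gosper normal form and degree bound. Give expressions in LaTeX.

t_(k+1)/t_k = (k + 1)/(k + 3).
So A=k + 1 and B=k + 3, with C=1.
Solve (k + 1)·f(k+1) − (k + 2)·f(k) = 1.
Degrees (1,1,0) ⇒ d ≤ 1.
Solve for f: f(k) = k (degree 1 ≤ 1).
So s_k = (B(k−1)f/C)·t_k = (k*(k + 2))·t_k = -k/(k + 1).
s_(k+1) − s_k = -1/(k**2 + 3*k + 2) = t_k.

Yes. s_k = - \frac{k}{k + 1}.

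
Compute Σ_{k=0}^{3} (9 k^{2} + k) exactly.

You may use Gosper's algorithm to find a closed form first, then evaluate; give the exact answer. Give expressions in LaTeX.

r(k) = (k + 9*(k + 1)**2 + 1)/(k*(9*k + 1)) after simplifying.
Take A(k)=1, B(k)=1, C(k)=k**2 + k/9.
Set up (1)·f(k+1) − (1)·f(k) − (k**2 + k/9) = 0.
Bound: deg f ≤ 3.
A polynomial solution: f(k) = k*(k - 1)*(3*k - 1)/9.
Certificate R = B(k−1)f/C = (k - 1)*(3*k - 1)/(9*k + 1) gives s_k = k*(3*k**2 - 4*k + 1).
s_(k+1) − s_k = k*(9*k + 1) = t_k.
Evaluate s at k=4 and k=0: 132 and 0; difference 132.

Σ = 132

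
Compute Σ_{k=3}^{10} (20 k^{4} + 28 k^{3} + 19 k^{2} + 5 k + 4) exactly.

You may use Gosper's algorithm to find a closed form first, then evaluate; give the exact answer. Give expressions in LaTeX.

Σ = 598280

Compute t_(k+1)/t_k: get (20*k**4 + 108*k**3 + 223*k**2 + 207*k + 76)/(20*k**4 + 28*k**3 + 19*k**2 + 5*k + 4).
Factor: A=1; B=1; C=k**4 + 7*k**3/5 + 19*k**2/20 + k/4 + 1/5.
Need (1)·f(k+1) − (1)·f(k) = k**4 + 7*k**3/5 + 19*k**2/20 + k/4 + 1/5.
From deg A=0, deg B=0, deg C=4: d=5.
A polynomial solution: f(k) = k*(4*k**4 - 3*k**3 - k**2 + 4)/20.
So s_k = (B(k−1)f/C)·t_k = (k*(4*k**4 - 3*k**3 - k**2 + 4)/(20*k**4 + 28*k**3 + 19*k**2 + 5*k + 4))·t_k = k*(4*k**4 - 3*k**3 - k**2 + 4).
Verify: 20*k**4 + 28*k**3 + 19*k**2 + 5*k + 4 matches t_k.
Telescoping: Σ = s_(11) − s_(3) = 598994 − (714) = 598280.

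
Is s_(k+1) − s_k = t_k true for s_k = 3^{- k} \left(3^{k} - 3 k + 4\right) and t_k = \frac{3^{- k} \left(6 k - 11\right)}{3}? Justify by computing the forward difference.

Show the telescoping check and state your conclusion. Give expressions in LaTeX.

s_(k+1) = 1 - k/3**k + 1/(3*3**k)
s_(k+1) − s_k = (6*k - 11)/(3*3**k)
(s_(k+1) − s_k) − t_k = 0

valid; difference matches t_k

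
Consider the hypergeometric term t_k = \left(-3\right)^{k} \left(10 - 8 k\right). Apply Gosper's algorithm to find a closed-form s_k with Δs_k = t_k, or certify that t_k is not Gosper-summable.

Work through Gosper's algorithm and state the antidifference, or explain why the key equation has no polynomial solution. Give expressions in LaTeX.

Step 1: r(k) = 3*(1 - 4*k)/(4*k - 5).
Normal form (A,B,C) = (-3, 1, k - 5/4).
Need (-3)·f(k+1) − (1)·f(k) = k - 5/4.
d = 1 from the (0,0,1) case.
Match coefficients ⇒ f(k) = -(k - 2)/4.
R(k) = B(k−1)·f(k)/C(k) = -(k - 2)/(4*k - 5); s_k = R·t_k = 2*(-3)**k*(k - 2).
Δs = (-3)**k*(10 - 8*k), as required.

s_k = 2 \left(-3\right)^{k} \left(k - 2\right)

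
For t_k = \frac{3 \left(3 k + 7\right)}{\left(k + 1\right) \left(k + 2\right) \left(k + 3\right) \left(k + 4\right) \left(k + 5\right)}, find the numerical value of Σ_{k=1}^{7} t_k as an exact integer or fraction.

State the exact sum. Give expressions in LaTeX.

Ratio r(k) = (k + 1)*(3*k + 10)/((k + 6)*(3*k + 7)).
So A=k + 1 and B=k + 6, with C=k + 7/3.
f must satisfy (k + 1)·f(k+1) − (k + 5)·f(k) = k + 7/3.
deg f ≤ 4 (via 1,1,1).
Match coefficients ⇒ f(k) = k*(k + 2)*(k**2 + 8*k + 19)/36.
So s_k = (B(k−1)f/C)·t_k = (k*(k + 2)*(k + 5)*(k**2 + 8*k + 19)/(12*(3*k + 7)))·t_k = k*(k**2 + 8*k + 19)/(4*(k**3 + 8*k**2 + 19*k + 12)).
s_(k+1) − s_k = 3*(3*k + 7)/(k**5 + 15*k**4 + 85*k**3 + 225*k**2 + 274*k + 120) = t_k.
Evaluate s at k=8 and k=1: 49/198 and 7/40; difference 287/3960.

Σ = 287/3960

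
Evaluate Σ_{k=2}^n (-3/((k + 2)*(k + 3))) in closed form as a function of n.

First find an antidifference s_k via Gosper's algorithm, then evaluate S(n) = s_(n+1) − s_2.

Step 1: r(k) = (k + 2)/(k + 4).
Gosper form: A/B · C(k+1)/C(k) with A=k + 2, B=k + 4, C=1.
f must satisfy (k + 2)·f(k+1) − (k + 3)·f(k) = 1.
d = 1 from the (1,1,0) case.
Solving with deg f ≤ 1: f(k) = k/2.
Get s_k = R·t_k = -3*k/(2*k + 4) with R(k) = B(k−1)f(k)/C(k) = k*(k + 3)/2.
s_(k+1) − s_k = -3/(k**2 + 5*k + 6) = t_k.
Telescope: S(n) = s_(n+1) − s_(2) = 3*(-n - 1)/(2*(n + 3)) − (-3/4) = 3*(1 - n)/(4*(n + 3)).

S(n) = 3*(1 - n)/(4*(n + 3))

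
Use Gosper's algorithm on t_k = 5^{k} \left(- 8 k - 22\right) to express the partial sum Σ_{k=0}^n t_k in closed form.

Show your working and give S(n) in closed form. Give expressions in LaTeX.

Ratio r(k) = 5*(4*k + 15)/(4*k + 11).
Gosper form: A/B · C(k+1)/C(k) with A=5, B=1, C=k + 11/4.
f must satisfy (5)·f(k+1) − (1)·f(k) = k + 11/4.
From deg A=0, deg B=0, deg C=1: d=1.
Match coefficients ⇒ f(k) = (2*k + 3)/8.
Get s_k = R·t_k = 5**k*(-2*k - 3) with R(k) = B(k−1)f(k)/C(k) = (2*k + 3)/(2*(4*k + 11)).
Δs = 5**k*(-8*k - 22), as required.
Evaluate: s_(n+1) = 5**(n + 1)*(-2*n - 5); subtract s_(0) = -3 ⇒ S(n) = -10*5**n*n - 25*5**n + 3.

S(n) = - 10 \cdot 5^{n} n - 25 \cdot 5^{n} + 3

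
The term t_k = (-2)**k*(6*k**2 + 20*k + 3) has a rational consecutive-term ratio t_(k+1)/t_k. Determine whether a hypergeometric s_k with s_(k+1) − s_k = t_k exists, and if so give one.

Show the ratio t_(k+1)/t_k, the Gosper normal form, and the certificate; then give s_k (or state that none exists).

Step 1: r(k) = 2*(-6*k**2 - 32*k - 29)/(6*k**2 + 20*k + 3).
Gosper form: A/B · C(k+1)/C(k) with A=-2, B=1, C=k**2 + 10*k/3 + 1/2.
f must satisfy (-2)·f(k+1) − (1)·f(k) = k**2 + 10*k/3 + 1/2.
d = 2 from the (0,0,2) case.
Solving with deg f ≤ 2: f(k) = -(2*k**2 + 4*k - 3)/6.
Then R = B(k−1)f/C = -(2*k**2 + 4*k - 3)/(6*k**2 + 20*k + 3), so s_k = R(k)·t_k = (-2)**k*(-2*k**2 - 4*k + 3).
s_(k+1) − s_k = (-2)**k*(6*k**2 + 20*k + 3) = t_k.

s_k = (-2)**k*(-2*k**2 - 4*k + 3)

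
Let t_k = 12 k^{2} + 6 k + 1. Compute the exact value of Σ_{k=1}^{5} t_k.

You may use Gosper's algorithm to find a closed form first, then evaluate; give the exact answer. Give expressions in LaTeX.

Compute t_(k+1)/t_k: get (12*k**2 + 30*k + 19)/(12*k**2 + 6*k + 1).
Take A(k)=1, B(k)=1, C(k)=k**2 + k/2 + 1/12.
f must satisfy (1)·f(k+1) − (1)·f(k) = k**2 + k/2 + 1/12.
Degrees (0,0,2) ⇒ d ≤ 3.
Solve for f: f(k) = k**2*(4*k - 3)/12 (degree 3 ≤ 3).
Then R = B(k−1)f/C = k**2*(4*k - 3)/(12*k**2 + 6*k + 1), so s_k = R(k)·t_k = k**2*(4*k - 3).
Verify: 12*k**2 + 6*k + 1 matches t_k.
Σ_(k=1)^(5) t_k = s_(6) − s_(1) = 756 − (1) = 755.

Σ = 755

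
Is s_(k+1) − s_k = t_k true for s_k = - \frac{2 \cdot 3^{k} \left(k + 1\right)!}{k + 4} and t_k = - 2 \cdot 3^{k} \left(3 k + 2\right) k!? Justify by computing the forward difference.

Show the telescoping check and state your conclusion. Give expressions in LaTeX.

s_(k+1) = -6*3**k*factorial(k + 2)/(k + 5)
s_(k+1) − s_k = -2*3**k*(3*k**2 + 17*k + 19)*factorial(k + 1)/((k + 4)*(k + 5))
(s_(k+1) − s_k) − t_k = 6*3**k*(3*k**2 + 14*k + 7)*factorial(k)/((k + 4)*(k + 5))

Invalid: residual \frac{6 \cdot 3^{k} \left(3 k^{2} + 14 k + 7\right) k!}{\left(k + 4\right) \left(k + 5\right)} ≠ 0.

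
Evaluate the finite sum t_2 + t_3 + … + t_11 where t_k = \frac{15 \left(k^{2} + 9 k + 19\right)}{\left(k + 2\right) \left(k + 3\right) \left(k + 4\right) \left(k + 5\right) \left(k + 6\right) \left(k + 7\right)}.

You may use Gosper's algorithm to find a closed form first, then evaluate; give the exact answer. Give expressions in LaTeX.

The ratio is (k + 2)*(9*k + (k + 1)**2 + 28)/((k + 8)*(k**2 + 9*k + 19)).
Take A(k)=k + 2, B(k)=k + 8, C(k)=k**2 + 9*k + 19.
Need (k + 2)·f(k+1) − (k + 7)·f(k) = k**2 + 9*k + 19.
deg f ≤ 5 (via 1,1,2).
Solve for f: f(k) = k*(k + 3)*(k + 5)*(k**2 + 12*k + 44)/144 (degree 5 ≤ 5).
Certificate R = B(k−1)f/C = k*(k + 3)*(k + 5)*(k + 7)*(k**2 + 12*k + 44)/(144*(k**2 + 9*k + 19)) gives s_k = 5*k*(k**2 + 12*k + 44)/(48*(k**3 + 12*k**2 + 44*k + 48)).
Verify: 15*(k**2 + 9*k + 19)/(k**6 + 27*k**5 + 295*k**4 + 1665*k**3 + 5104*k**2 + 8028*k + 5040) matches t_k.
Sum = s_(12) − s_(2); s_(12) = 415/4032, s_(2) = 5/64 ⇒ 25/1008.

Σ = 25/1008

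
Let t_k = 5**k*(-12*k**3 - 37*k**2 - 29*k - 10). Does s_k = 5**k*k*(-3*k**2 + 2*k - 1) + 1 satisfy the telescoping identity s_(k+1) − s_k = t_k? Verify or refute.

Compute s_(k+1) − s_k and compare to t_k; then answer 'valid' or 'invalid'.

valid; difference matches t_k

s_(k+1) = 5**(k + 1)*(k + 1)*(2*k - 3*(k + 1)**2 + 1) + 1
s_(k+1) − s_k = 5**k*(-12*k**3 - 37*k**2 - 29*k - 10)
(s_(k+1) − s_k) − t_k = 0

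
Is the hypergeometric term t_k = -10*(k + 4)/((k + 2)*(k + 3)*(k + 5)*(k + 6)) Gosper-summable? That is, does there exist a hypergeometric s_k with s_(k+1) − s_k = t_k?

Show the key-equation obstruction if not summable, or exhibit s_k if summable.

Yes. s_k = k*(-k - 7)/(2*(k**2 + 7*k + 10)).

r(k) = (k + 2)*(k + 5)**2/((k + 4)**2*(k + 7)) after simplifying.
A = k + 2, B = k + 7, C = k**2 + 8*k + 16.
Key eq: (k + 2)·f(k+1) = (k + 6)·f(k) + (k**2 + 8*k + 16).
From deg A=1, deg B=1, deg C=2: d=4.
Coefficient equations give f(k) = k*(k + 3)*(k + 4)*(k + 7)/20.
R(k) = B(k−1)·f(k)/C(k) = k*(k + 3)*(k + 6)*(k + 7)/(20*(k + 4)); s_k = R·t_k = k*(-k - 7)/(2*(k**2 + 7*k + 10)).
Verify: 10*(-k - 4)/(k**4 + 16*k**3 + 91*k**2 + 216*k + 180) matches t_k.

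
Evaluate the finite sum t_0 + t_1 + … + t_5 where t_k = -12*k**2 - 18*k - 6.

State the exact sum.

t_(k+1)/t_k = (2*k**2 + 7*k + 6)/(2*k**2 + 3*k + 1).
Take A(k)=1, B(k)=1, C(k)=k**2 + 3*k/2 + 1/2.
Set up (1)·f(k+1) − (1)·f(k) − (k**2 + 3*k/2 + 1/2) = 0.
Bound: deg f ≤ 3.
Match coefficients ⇒ f(k) = k*(k + 1)*(4*k - 1)/12.
So s_k = (B(k−1)f/C)·t_k = (k*(4*k - 1)/(6*(2*k + 1)))·t_k = k*(-4*k**2 - 3*k + 1).
Verify: -12*k**2 - 18*k - 6 matches t_k.
Sum = s_(6) − s_(0); s_(6) = -966, s_(0) = 0 ⇒ -966.

Σ = -966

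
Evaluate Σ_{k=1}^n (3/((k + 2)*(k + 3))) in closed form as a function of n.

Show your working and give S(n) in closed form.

The ratio is (k + 2)/(k + 4).
Normal form (A,B,C) = (k + 2, k + 4, 1).
Solve (k + 2)·f(k+1) − (k + 3)·f(k) = 1.
d = 1 from the (1,1,0) case.
Coefficient equations give f(k) = k/2.
Get s_k = R·t_k = 3*k/(2*(k + 2)) with R(k) = B(k−1)f(k)/C(k) = k*(k + 3)/2.
Check: Δs_k = 3/(k**2 + 5*k + 6). ✓
Evaluate: s_(n+1) = 3*(n + 1)/(2*(n + 3)); subtract s_(1) = 1/2 ⇒ S(n) = n/(n + 3).

S(n) = n/(n + 3)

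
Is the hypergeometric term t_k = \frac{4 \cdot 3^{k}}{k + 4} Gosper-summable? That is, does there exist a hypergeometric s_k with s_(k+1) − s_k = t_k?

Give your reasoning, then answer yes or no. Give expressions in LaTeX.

Step 1: r(k) = 3*(k + 4)/(k + 5).
Normal form (A,B,C) = (3*k + 12, k + 5, 1).
f must satisfy (3*k + 12)·f(k+1) − (k + 4)·f(k) = 1.
Degrees (1,1,0) ⇒ d ≤ -1.
deg f ≤ -1 is impossible — no certificate.

No — key equation has no polynomial f.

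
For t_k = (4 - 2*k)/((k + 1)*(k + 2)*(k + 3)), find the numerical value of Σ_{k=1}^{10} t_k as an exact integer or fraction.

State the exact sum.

Compute t_(k+1)/t_k: get (k - 1)*(k + 1)/((k - 2)*(k + 4)).
So A=k + 1 and B=k + 4, with C=k - 2.
f must satisfy (k + 1)·f(k+1) − (k + 3)·f(k) = k - 2.
Bound: deg f ≤ 2.
Solving with deg f ≤ 2: f(k) = -k*(k + 7)/4.
Certificate R = B(k−1)f/C = -k*(k + 3)*(k + 7)/(4*(k - 2)) gives s_k = k*(k + 7)/(2*(k + 1)*(k + 2)).
Check: Δs_k = 2*(2 - k)/(k**3 + 6*k**2 + 11*k + 6). ✓
Evaluate s at k=11 and k=1: 33/52 and 2/3; difference -5/156.

Σ = -5/156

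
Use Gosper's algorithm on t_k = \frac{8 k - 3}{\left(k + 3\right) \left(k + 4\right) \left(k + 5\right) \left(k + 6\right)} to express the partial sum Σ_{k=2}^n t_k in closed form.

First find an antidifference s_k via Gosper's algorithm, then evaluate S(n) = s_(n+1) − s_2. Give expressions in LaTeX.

S(n) = \frac{11 n^{3} + 165 n^{2} - 26 n - 150}{210 \left(n^{3} + 15 n^{2} + 74 n + 120\right)}

Ratio r(k) = (k + 3)*(8*k + 5)/((k + 7)*(8*k - 3)).
Normal form (A,B,C) = (k + 3, k + 7, k - 3/8).
f must satisfy (k + 3)·f(k+1) − (k + 6)·f(k) = k - 3/8.
Bound: deg f ≤ 3.
Solving with deg f ≤ 3: f(k) = k*(k**2 + 12*k - 33)/160.
Get s_k = R·t_k = k*(k**2 + 12*k - 33)/(20*(k + 3)*(k + 4)*(k + 5)) with R(k) = B(k−1)f(k)/C(k) = k*(k + 6)*(k**2 + 12*k - 33)/(20*(8*k - 3)).
Δs = (8*k - 3)/(k**4 + 18*k**3 + 119*k**2 + 342*k + 360), as required.
Σ_(k=2)^n t_k = s_(n+1) − s_(2) = ((n**3 + 15*n**2 - 6*n - 20)/(20*(n**3 + 15*n**2 + 74*n + 120))) − (-1/420), i.e. (11*n**3 + 165*n**2 - 26*n - 150)/(210*(n**3 + 15*n**2 + 74*n + 120)).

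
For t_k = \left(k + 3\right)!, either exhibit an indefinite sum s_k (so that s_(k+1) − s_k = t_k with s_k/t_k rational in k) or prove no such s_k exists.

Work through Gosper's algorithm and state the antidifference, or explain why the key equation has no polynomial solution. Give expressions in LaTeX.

not Gosper-summable; s_k does not exist

t_(k+1)/t_k = k + 4.
Factor: A=k + 4; B=1; C=1.
Need (k + 4)·f(k+1) − (1)·f(k) = 1.
d = -1 from the (1,0,0) case.
deg f ≤ -1 is impossible — no certificate.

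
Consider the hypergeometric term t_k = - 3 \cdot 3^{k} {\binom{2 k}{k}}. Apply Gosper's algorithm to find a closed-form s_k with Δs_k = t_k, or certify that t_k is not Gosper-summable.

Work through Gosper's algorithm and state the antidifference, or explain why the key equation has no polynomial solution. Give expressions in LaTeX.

no hypergeometric antidifference exists

The ratio is 6*(2*k + 1)/(k + 1).
Gosper form: A/B · C(k+1)/C(k) with A=12*k + 6, B=k + 1, C=1.
Key eq: (12*k + 6)·f(k+1) = (k)·f(k) + (1).
d = -1 from the (1,1,0) case.
d = -1 < 0 ⇒ no nonzero polynomial f; not summable.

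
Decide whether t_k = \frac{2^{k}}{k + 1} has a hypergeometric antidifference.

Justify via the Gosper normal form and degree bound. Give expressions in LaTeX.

No — negative degree bound, so no certificate f.

Step 1: r(k) = 2*(k + 1)/(k + 2).
Normal form (A,B,C) = (2*k + 2, k + 2, 1).
Need (2*k + 2)·f(k+1) − (k + 1)·f(k) = 1.
Bound: deg f ≤ -1.
d = -1 < 0 ⇒ no nonzero polynomial f; not summable.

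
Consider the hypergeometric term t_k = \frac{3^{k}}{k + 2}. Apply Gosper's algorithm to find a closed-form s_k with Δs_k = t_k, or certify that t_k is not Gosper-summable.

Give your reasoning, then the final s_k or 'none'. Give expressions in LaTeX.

Step 1: r(k) = 3*(k + 2)/(k + 3).
So A=3*k + 6 and B=k + 3, with C=1.
Set up (3*k + 6)·f(k+1) − (k + 2)·f(k) − (1) = 0.
Degrees (1,1,0) ⇒ d ≤ -1.
Bound -1 < 0, so the key equation has no polynomial solution.

none (Gosper's algorithm certifies no s_k)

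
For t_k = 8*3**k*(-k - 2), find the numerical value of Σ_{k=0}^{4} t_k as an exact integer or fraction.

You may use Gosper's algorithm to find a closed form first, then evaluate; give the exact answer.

Σ = -5344

Compute t_(k+1)/t_k: get 3*(k + 3)/(k + 2).
Take A(k)=3, B(k)=1, C(k)=k + 2.
Solve (3)·f(k+1) − (1)·f(k) = k + 2.
From deg A=0, deg B=0, deg C=1: d=1.
Match coefficients ⇒ f(k) = (2*k + 1)/4.
R(k) = B(k−1)·f(k)/C(k) = (2*k + 1)/(4*(k + 2)); s_k = R·t_k = 3**k*(-4*k - 2).
Δs = 8*3**k*(-k - 2), as required.
Evaluate s at k=5 and k=0: -5346 and -2; difference -5344.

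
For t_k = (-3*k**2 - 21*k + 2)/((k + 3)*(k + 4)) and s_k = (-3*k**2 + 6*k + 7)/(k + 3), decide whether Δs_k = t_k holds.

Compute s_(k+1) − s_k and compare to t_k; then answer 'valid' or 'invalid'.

s_(k+1) = (10 - 3*k**2)/(k + 4)
s_(k+1) − s_k = (-3*k**2 - 21*k + 2)/(k**2 + 7*k + 12)
(s_(k+1) − s_k) − t_k = 0

Valid: the claim telescopes to t_k.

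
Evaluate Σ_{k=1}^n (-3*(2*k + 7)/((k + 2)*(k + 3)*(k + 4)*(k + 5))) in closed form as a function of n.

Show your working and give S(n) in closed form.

S(n) = n*(-n - 8)/(5*(n**2 + 8*n + 15))

Step 1: r(k) = (k + 2)*(2*k + 9)/((k + 6)*(2*k + 7)).
So A=k + 2 and B=k + 6, with C=k + 7/2.
Key eq: (k + 2)·f(k+1) = (k + 5)·f(k) + (k + 7/2).
d = 3 from the (1,1,1) case.
Match coefficients ⇒ f(k) = k*(k + 3)*(k + 6)/16.
R(k) = B(k−1)·f(k)/C(k) = k*(k + 3)*(k + 5)*(k + 6)/(8*(2*k + 7)); s_k = R·t_k = 3*k*(-k - 6)/(8*(k**2 + 6*k + 8)).
Check: Δs_k = 3*(-2*k - 7)/(k**4 + 14*k**3 + 71*k**2 + 154*k + 120). ✓
s_(n+1) = 3*(-n**2 - 8*n - 7)/(8*(n**2 + 8*n + 15)) and s_(1) = -7/40, so S(n) = n*(-n - 8)/(5*(n**2 + 8*n + 15)).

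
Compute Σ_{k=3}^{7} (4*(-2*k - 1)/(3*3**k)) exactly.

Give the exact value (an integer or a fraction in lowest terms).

Σ = -428/729

Compute t_(k+1)/t_k: get (2*k + 3)/(3*(2*k + 1)).
Take A(k)=1/3, B(k)=1, C(k)=k + 1/2.
Need (1/3)·f(k+1) − (1)·f(k) = k + 1/2.
Degrees (0,0,1) ⇒ d ≤ 1.
A polynomial solution: f(k) = -3*(k + 1)/2.
Certificate R = B(k−1)f/C = -3*(k + 1)/(2*k + 1) gives s_k = 4*(k + 1)/3**k.
s_(k+1) − s_k = 4*(-2*k - 1)/(3*3**k) = t_k.
Telescoping: Σ = s_(8) − s_(3) = 4/729 − (16/27) = -428/729.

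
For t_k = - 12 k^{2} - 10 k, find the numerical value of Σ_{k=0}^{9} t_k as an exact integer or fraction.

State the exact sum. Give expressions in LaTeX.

Compute t_(k+1)/t_k: get (6*k**2 + 17*k + 11)/(k*(6*k + 5)).
Normal form (A,B,C) = (1, 1, k**2 + 5*k/6).
Set up (1)·f(k+1) − (1)·f(k) − (k**2 + 5*k/6) = 0.
Degrees (0,0,2) ⇒ d ≤ 3.
Solve for f: f(k) = k*(k - 1)*(4*k + 3)/12 (degree 3 ≤ 3).
R(k) = B(k−1)·f(k)/C(k) = (k - 1)*(4*k + 3)/(2*(6*k + 5)); s_k = R·t_k = k*(-4*k**2 + k + 3).
Verify: 2*k*(-6*k - 5) matches t_k.
Sum = s_(10) − s_(0); s_(10) = -3870, s_(0) = 0 ⇒ -3870.

Σ = -3870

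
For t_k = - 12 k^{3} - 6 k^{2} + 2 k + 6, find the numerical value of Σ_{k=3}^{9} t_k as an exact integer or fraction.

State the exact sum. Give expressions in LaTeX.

r(k) = (6*k**3 + 21*k**2 + 23*k + 5)/(6*k**3 + 3*k**2 - k - 3) after simplifying.
So A=1 and B=1, with C=k**3 + k**2/2 - k/6 - 1/2.
Key eq: (1)·f(k+1) = (1)·f(k) + (k**3 + k**2/2 - k/6 - 1/2).
Bound: deg f ≤ 4.
Solve for f: f(k) = k*(3*k**3 - 4*k**2 - k - 4)/12 (degree 4 ≤ 4).
Certificate R = B(k−1)f/C = k*(3*k**3 - 4*k**2 - k - 4)/(2*(6*k**3 + 3*k**2 - k - 3)) gives s_k = k*(-3*k**3 + 4*k**2 + k + 4).
s_(k+1) − s_k = -12*k**3 - 6*k**2 + 2*k + 6 = t_k.
Σ_(k=3)^(9) t_k = s_(10) − s_(3) = -25860 − (-114) = -25746.

Σ = -25746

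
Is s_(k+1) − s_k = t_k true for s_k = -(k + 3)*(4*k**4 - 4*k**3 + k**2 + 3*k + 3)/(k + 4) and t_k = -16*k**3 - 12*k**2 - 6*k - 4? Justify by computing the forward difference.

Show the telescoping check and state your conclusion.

Invalid: residual (12*k**4 + 80*k**3 + 53*k**2 + 25*k + 13)/(k**2 + 9*k + 20) ≠ 0.

s_(k+1) = (-4*k**5 - 28*k**4 - 61*k**3 - 61*k**2 - 43*k - 28)/(k + 5)
s_(k+1) − s_k = (-16*k**5 - 144*k**4 - 354*k**3 - 245*k**2 - 131*k - 67)/(k**2 + 9*k + 20)
(s_(k+1) − s_k) − t_k = (12*k**4 + 80*k**3 + 53*k**2 + 25*k + 13)/(k**2 + 9*k + 20)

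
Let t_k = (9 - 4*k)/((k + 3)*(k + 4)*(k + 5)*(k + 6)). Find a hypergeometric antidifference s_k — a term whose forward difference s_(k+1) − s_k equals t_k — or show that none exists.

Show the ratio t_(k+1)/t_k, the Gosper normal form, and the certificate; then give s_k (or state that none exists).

s_k = k*(k**2 + 12*k + 167)/(60*(k + 3)*(k + 4)*(k + 5))

t_(k+1)/t_k = (k + 3)*(4*k - 5)/((k + 7)*(4*k - 9)).
Take A(k)=k + 3, B(k)=k + 7, C(k)=k - 9/4.
Need (k + 3)·f(k+1) − (k + 6)·f(k) = k - 9/4.
From deg A=1, deg B=1, deg C=1: d=3.
Solve for f: f(k) = -k*(k**2 + 12*k + 167)/240 (degree 3 ≤ 3).
Certificate R = B(k−1)f/C = -k*(k + 6)*(k**2 + 12*k + 167)/(60*(4*k - 9)) gives s_k = k*(k**2 + 12*k + 167)/(60*(k + 3)*(k + 4)*(k + 5)).
s_(k+1) − s_k = (9 - 4*k)/(k**4 + 18*k**3 + 119*k**2 + 342*k + 360) = t_k.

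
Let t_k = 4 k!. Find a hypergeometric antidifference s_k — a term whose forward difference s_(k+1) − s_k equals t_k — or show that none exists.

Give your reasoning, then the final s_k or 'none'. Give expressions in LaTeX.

none — t_k is not Gosper-summable

t_(k+1)/t_k = k + 1.
Normal form (A,B,C) = (k + 1, 1, 1).
Need (k + 1)·f(k+1) − (1)·f(k) = 1.
Degrees (1,0,0) ⇒ d ≤ -1.
deg f ≤ -1 is impossible — no certificate.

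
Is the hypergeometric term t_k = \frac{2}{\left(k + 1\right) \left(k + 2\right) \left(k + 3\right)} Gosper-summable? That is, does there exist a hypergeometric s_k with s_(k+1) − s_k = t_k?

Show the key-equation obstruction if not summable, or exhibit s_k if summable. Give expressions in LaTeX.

Yes. s_k = \frac{k \left(k + 3\right)}{2 \left(k + 1\right) \left(k + 2\right)}.

r(k) = (k + 1)/(k + 4) after simplifying.
Factor: A=k + 1; B=k + 4; C=1.
Set up (k + 1)·f(k+1) − (k + 3)·f(k) − (1) = 0.
Degrees (1,1,0) ⇒ d ≤ 2.
Match coefficients ⇒ f(k) = k*(k + 3)/4.
Certificate R = B(k−1)f/C = k*(k + 3)**2/4 gives s_k = k*(k + 3)/(2*(k + 1)*(k + 2)).
Δs = 2/(k**3 + 6*k**2 + 11*k + 6), as required.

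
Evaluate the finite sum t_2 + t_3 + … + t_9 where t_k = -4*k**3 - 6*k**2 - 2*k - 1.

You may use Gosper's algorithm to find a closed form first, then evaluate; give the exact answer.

t_(k+1)/t_k = (4*k**3 + 18*k**2 + 26*k + 13)/(4*k**3 + 6*k**2 + 2*k + 1).
Normal form (A,B,C) = (1, 1, k**3 + 3*k**2/2 + k/2 + 1/4).
f must satisfy (1)·f(k+1) − (1)·f(k) = k**3 + 3*k**2/2 + k/2 + 1/4.
Bound: deg f ≤ 4.
Coefficient equations give f(k) = k*(k**3 - k + 1)/4.
Get s_k = R·t_k = k*(-k**3 + k - 1) with R(k) = B(k−1)f(k)/C(k) = k*(k**3 - k + 1)/(4*k**3 + 6*k**2 + 2*k + 1).
s_(k+1) − s_k = -4*k**3 - 6*k**2 - 2*k - 1 = t_k.
Evaluate s at k=10 and k=2: -9910 and -14; difference -9896.

Σ = -9896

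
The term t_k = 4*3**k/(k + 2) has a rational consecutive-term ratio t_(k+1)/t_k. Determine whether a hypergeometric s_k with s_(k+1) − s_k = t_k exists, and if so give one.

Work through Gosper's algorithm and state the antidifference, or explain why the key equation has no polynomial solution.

not Gosper-summable; s_k does not exist

Ratio r(k) = 3*(k + 2)/(k + 3).
So A=3*k + 6 and B=k + 3, with C=1.
Set up (3*k + 6)·f(k+1) − (k + 2)·f(k) − (1) = 0.
deg f ≤ -1 (via 1,1,0).
Negative degree bound (-1): no f exists, t_k not Gosper-summable.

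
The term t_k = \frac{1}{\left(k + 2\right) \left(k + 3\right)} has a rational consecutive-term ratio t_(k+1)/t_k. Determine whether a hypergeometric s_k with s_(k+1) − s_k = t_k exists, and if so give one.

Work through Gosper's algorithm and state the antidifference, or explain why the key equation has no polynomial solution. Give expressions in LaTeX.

t_(k+1)/t_k = (k + 2)/(k + 4).
Normal form (A,B,C) = (k + 2, k + 4, 1).
Solve (k + 2)·f(k+1) − (k + 3)·f(k) = 1.
From deg A=1, deg B=1, deg C=0: d=1.
Solve for f: f(k) = k/2 (degree 1 ≤ 1).
Certificate R = B(k−1)f/C = k*(k + 3)/2 gives s_k = k/(2*(k + 2)).
s_(k+1) − s_k = 1/(k**2 + 5*k + 6) = t_k.

s_k = \frac{k}{2 \left(k + 2\right)}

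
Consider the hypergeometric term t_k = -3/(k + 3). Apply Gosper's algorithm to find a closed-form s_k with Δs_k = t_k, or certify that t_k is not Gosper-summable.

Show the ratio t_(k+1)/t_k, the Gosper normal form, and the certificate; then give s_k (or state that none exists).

no hypergeometric antidifference exists

r(k) = (k + 3)/(k + 4) after simplifying.
Take A(k)=k + 3, B(k)=k + 4, C(k)=1.
Set up (k + 3)·f(k+1) − (k + 3)·f(k) − (1) = 0.
deg f ≤ 0 (via 1,1,0).
Generic f = c0 gives residual -1; -1 = 0 cannot hold, so t_k is not Gosper-summable.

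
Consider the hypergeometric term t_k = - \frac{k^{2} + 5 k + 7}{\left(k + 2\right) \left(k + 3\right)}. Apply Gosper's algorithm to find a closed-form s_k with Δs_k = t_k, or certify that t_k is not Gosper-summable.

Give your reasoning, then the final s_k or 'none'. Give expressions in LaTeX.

s_k = \frac{k \left(- 2 k - 5\right)}{2 \left(k + 2\right)}

r(k) = (k + 2)*(5*k + (k + 1)**2 + 12)/((k + 4)*(k**2 + 5*k + 7)) after simplifying.
Normal form (A,B,C) = (k + 2, k + 4, k**2 + 5*k + 7).
Solve (k + 2)·f(k+1) − (k + 3)·f(k) = k**2 + 5*k + 7.
Bound: deg f ≤ 2.
Coefficient equations give f(k) = k*(2*k + 5)/2.
Certificate R = B(k−1)f/C = k*(k + 3)*(2*k + 5)/(2*(k**2 + 5*k + 7)) gives s_k = k*(-2*k - 5)/(2*(k + 2)).
Verify: (-k**2 - 5*k - 7)/(k**2 + 5*k + 6) matches t_k.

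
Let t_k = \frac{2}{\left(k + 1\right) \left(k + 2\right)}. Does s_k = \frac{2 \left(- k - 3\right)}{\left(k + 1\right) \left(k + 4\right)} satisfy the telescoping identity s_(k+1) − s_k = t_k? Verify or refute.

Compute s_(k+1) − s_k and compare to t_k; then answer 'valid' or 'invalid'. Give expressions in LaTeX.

s_(k+1) = 2*(-k - 4)/((k + 2)*(k + 5))
s_(k+1) − s_k = 2*(k**2 + 7*k + 14)/(k**4 + 12*k**3 + 49*k**2 + 78*k + 40)
(s_(k+1) − s_k) − t_k = 4*(-k - 3)/(k**4 + 12*k**3 + 49*k**2 + 78*k + 40)

Invalid: residual \frac{4 \left(- k - 3\right)}{k^{4} + 12 k^{3} + 49 k^{2} + 78 k + 40} ≠ 0.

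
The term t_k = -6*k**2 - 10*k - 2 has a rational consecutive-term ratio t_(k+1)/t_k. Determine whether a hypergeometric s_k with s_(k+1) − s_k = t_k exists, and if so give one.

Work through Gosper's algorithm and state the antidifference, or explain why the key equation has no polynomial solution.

s_k = 2*k*(-k**2 - k + 1)

Compute t_(k+1)/t_k: get (3*k**2 + 11*k + 9)/(3*k**2 + 5*k + 1).
Factor: A=1; B=1; C=k**2 + 5*k/3 + 1/3.
Need (1)·f(k+1) − (1)·f(k) = k**2 + 5*k/3 + 1/3.
deg f ≤ 3 (via 0,0,2).
Match coefficients ⇒ f(k) = k*(k**2 + k - 1)/3.
Then R = B(k−1)f/C = k*(k**2 + k - 1)/(3*k**2 + 5*k + 1), so s_k = R(k)·t_k = 2*k*(-k**2 - k + 1).
Check: Δs_k = -6*k**2 - 10*k - 2. ✓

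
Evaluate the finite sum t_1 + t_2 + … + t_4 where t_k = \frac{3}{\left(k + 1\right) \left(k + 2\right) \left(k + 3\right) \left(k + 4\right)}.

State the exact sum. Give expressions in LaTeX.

Σ = 13/336

Compute t_(k+1)/t_k: get (k + 1)/(k + 5).
Factor: A=k + 1; B=k + 5; C=1.
f must satisfy (k + 1)·f(k+1) − (k + 4)·f(k) = 1.
deg f ≤ 3 (via 1,1,0).
Coefficient equations give f(k) = k*(k**2 + 6*k + 11)/18.
So s_k = (B(k−1)f/C)·t_k = (k*(k + 4)*(k**2 + 6*k + 11)/18)·t_k = k*(k**2 + 6*k + 11)/(6*(k + 1)*(k + 2)*(k + 3)).
Check: Δs_k = 3/(k**4 + 10*k**3 + 35*k**2 + 50*k + 24). ✓
Telescoping: Σ = s_(5) − s_(1) = 55/336 − (1/8) = 13/336.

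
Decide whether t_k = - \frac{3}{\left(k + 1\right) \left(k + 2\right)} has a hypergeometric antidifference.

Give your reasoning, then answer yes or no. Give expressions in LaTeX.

r(k) = (k + 1)/(k + 3) after simplifying.
Gosper form: A/B · C(k+1)/C(k) with A=k + 1, B=k + 3, C=1.
Key eq: (k + 1)·f(k+1) = (k + 2)·f(k) + (1).
deg f ≤ 1 (via 1,1,0).
Solving with deg f ≤ 1: f(k) = k.
Get s_k = R·t_k = -3*k/(k + 1) with R(k) = B(k−1)f(k)/C(k) = k*(k + 2).
Verify: -3/(k**2 + 3*k + 2) matches t_k.

Yes. s_k = - \frac{3 k}{k + 1}.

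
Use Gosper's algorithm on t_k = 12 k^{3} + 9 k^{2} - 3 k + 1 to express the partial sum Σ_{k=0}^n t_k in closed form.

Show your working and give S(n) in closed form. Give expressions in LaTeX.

S(n) = 3 n^{4} + 9 n^{3} + 6 n^{2} + n + 1

t_(k+1)/t_k = (12*k**3 + 45*k**2 + 51*k + 19)/(12*k**3 + 9*k**2 - 3*k + 1).
Gosper form: A/B · C(k+1)/C(k) with A=1, B=1, C=k**3 + 3*k**2/4 - k/4 + 1/12.
Solve (1)·f(k+1) − (1)·f(k) = k**3 + 3*k**2/4 - k/4 + 1/12.
deg f ≤ 4 (via 0,0,3).
Solve for f: f(k) = k*(3*k**3 - 3*k**2 - 3*k + 4)/12 (degree 4 ≤ 4).
Certificate R = B(k−1)f/C = k*(3*k**3 - 3*k**2 - 3*k + 4)/(12*k**3 + 9*k**2 - 3*k + 1) gives s_k = k*(3*k**3 - 3*k**2 - 3*k + 4).
Verify: 12*k**3 + 9*k**2 - 3*k + 1 matches t_k.
s_(n+1) = 3*n**4 + 9*n**3 + 6*n**2 + n + 1 and s_(0) = 0, so S(n) = 3*n**4 + 9*n**3 + 6*n**2 + n + 1.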